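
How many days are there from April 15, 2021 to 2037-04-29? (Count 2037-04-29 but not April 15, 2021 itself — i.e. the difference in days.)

Apr 15, 2021 → Apr 15, 2022: 365 days.
Apr 15, 2022 → Apr 15, 2023: 365 days.
Apr 15, 2023 → Apr 15, 2024: 366 days (Feb 29, 2024 is in that span).
Apr 15, 2024 → Apr 15, 2025: 365 days.
Apr 15, 2025 → Apr 15, 2026: 365 days.
Apr 15, 2026 → Apr 15, 2027: 365 days.
Apr 15, 2027 → Apr 15, 2028: 366 days (Feb 29, 2028 is in that span).
Apr 15, 2028 → Apr 15, 2029: 365 days.
Apr 15, 2029 → Apr 15, 2030: 365 days.
Apr 15, 2030 → Apr 15, 2031: 365 days.
Apr 15, 2031 → Apr 15, 2032: 366 days (Feb 29, 2032 is in that span).
Apr 15, 2032 → Apr 15, 2033: 365 days.
Apr 15, 2033 → Apr 15, 2034: 365 days.
Apr 15, 2034 → Apr 15, 2035: 365 days.
Apr 15, 2035 → Apr 15, 2036: 366 days (Feb 29, 2036 is in that span).
Apr 15, 2036 → May 15, 2036: 30 days (April has 30).
May 15, 2036 → Jun 15, 2036: 31 days (May has 31).
Jun 15, 2036 → Jul 15, 2036: 30 days (June has 30).
Jul 15, 2036 → Aug 15, 2036: 31 days (July has 31).
Aug 15, 2036 → Sep 15, 2036: 31 days (August has 31).
Sep 15, 2036 → Oct 15, 2036: 30 days (September has 30).
Oct 15, 2036 → Nov 15, 2036: 31 days (October has 31).
Nov 15, 2036 → Dec 15, 2036: 30 days (November has 30).
Dec 15, 2036 → Jan 15, 2037: 31 days (December has 31).
Jan 15, 2037 → Feb 15, 2037: 31 days (January has 31).
Feb 15, 2037 → Mar 15, 2037: 28 days (February has 28).
Mar 15, 2037 → Apr 15, 2037: 31 days (March has 31).
Apr 15, 2037 → Apr 29, 2037: 14 days.
Total: 5858 days.

5858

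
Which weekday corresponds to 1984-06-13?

Doomsday rule: the anchor day for the 1900s is Wednesday. For year 84: 84÷12 = 7 r 0, and 0÷4 = 0, so 7+0+0 = 7.
Wednesday + 7 ≡ Wednesday — that's 1984's doomsday.
In June the doomsday date is Jun 6.
Jun 13 is 7 days after Jun 6; 7 mod 7 = 0, so Wednesday + 0 = Wednesday.

Wednesday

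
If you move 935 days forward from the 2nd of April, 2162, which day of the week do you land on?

Apr 2, 2162 is a Friday.
935 mod 7 = 4, so 935 days after a Friday is Friday + 4 = Tuesday.

Tuesday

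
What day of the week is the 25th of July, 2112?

Doomsday rule: the anchor day for the 2100s is Sunday. For year 12: 12÷12 = 1 r 0, and 0÷4 = 0, so 1+0+0 = 1.
Sunday + 1 ≡ Monday — that's 2112's doomsday.
In July the doomsday date is Jul 11.
Jul 25 is 14 days after Jul 11; 14 mod 7 = 0, so Monday + 0 = Monday.

Monday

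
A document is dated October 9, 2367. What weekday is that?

Monday

Doomsday rule: the anchor day for the 2300s is Wednesday. For year 67: 67÷12 = 5 r 7, and 7÷4 = 1, so 5+7+1 = 13.
Wednesday + 13 ≡ Tuesday — that's 2367's doomsday.
In October the doomsday date is Oct 10.
Oct 9 is 1 day before Oct 10; 1 mod 7 = 1, so Tuesday − 1 = Monday.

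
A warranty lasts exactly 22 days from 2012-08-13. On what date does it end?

September 4, 2012

Aug has 31 days: +19 → Sep 1, 2012 (3 left).
+3 → Sep 4, 2012.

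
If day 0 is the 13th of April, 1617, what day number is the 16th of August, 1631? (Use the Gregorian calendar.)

Apr 13, 1617 → Apr 13, 1618: 365 days.
Apr 13, 1618 → Apr 13, 1619: 365 days.
Apr 13, 1619 → Apr 13, 1620: 366 days (Feb 29, 1620 is in that span).
Apr 13, 1620 → Apr 13, 1621: 365 days.
Apr 13, 1621 → Apr 13, 1622: 365 days.
Apr 13, 1622 → Apr 13, 1623: 365 days.
Apr 13, 1623 → Apr 13, 1624: 366 days (Feb 29, 1624 is in that span).
Apr 13, 1624 → Apr 13, 1625: 365 days.
Apr 13, 1625 → Apr 13, 1626: 365 days.
Apr 13, 1626 → Apr 13, 1627: 365 days.
Apr 13, 1627 → Apr 13, 1628: 366 days (Feb 29, 1628 is in that span).
Apr 13, 1628 → Apr 13, 1629: 365 days.
Apr 13, 1629 → Apr 13, 1630: 365 days.
Apr 13, 1630 → Apr 13, 1631: 365 days.
Apr 13, 1631 → May 13, 1631: 30 days (April has 30).
May 13, 1631 → Jun 13, 1631: 31 days (May has 31).
Jun 13, 1631 → Jul 13, 1631: 30 days (June has 30).
Jul 13, 1631 → Aug 13, 1631: 31 days (July has 31).
Aug 13, 1631 → Aug 16, 1631: 3 days.
Total: 5238 days.

5238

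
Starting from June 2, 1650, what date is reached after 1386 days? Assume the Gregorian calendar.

March 19, 1654

+365 (one year) → Jun 2, 1651 (1021 left).
+366 (one year; includes Feb 29, 1652) → Jun 2, 1652 (655 left).
+365 (one year) → Jun 2, 1653 (290 left).
Jun has 30 days: +29 → Jul 1, 1653 (261 left).
Jul has 31 days: +31 → Aug 1, 1653 (230 left).
Aug has 31 days: +31 → Sep 1, 1653 (199 left).
Sep has 30 days: +30 → Oct 1, 1653 (169 left).
Oct has 31 days: +31 → Nov 1, 1653 (138 left).
Nov has 30 days: +30 → Dec 1, 1653 (108 left).
Dec has 31 days: +31 → Jan 1, 1654 (77 left).
Jan has 31 days: +31 → Feb 1, 1654 (46 left).
Feb has 28 days: +28 → Mar 1, 1654 (18 left).
+18 → Mar 19, 1654.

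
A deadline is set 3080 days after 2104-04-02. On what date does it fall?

September 7, 2112

+365 (one year) → Apr 2, 2105 (2715 left).
+365 (one year) → Apr 2, 2106 (2350 left).
+365 (one year) → Apr 2, 2107 (1985 left).
+366 (one year; includes Feb 29, 2108) → Apr 2, 2108 (1619 left).
+365 (one year) → Apr 2, 2109 (1254 left).
+365 (one year) → Apr 2, 2110 (889 left).
+365 (one year) → Apr 2, 2111 (524 left).
+366 (one year; includes Feb 29, 2112) → Apr 2, 2112 (158 left).
Apr has 30 days: +29 → May 1, 2112 (129 left).
May has 31 days: +31 → Jun 1, 2112 (98 left).
Jun has 30 days: +30 → Jul 1, 2112 (68 left).
Jul has 31 days: +31 → Aug 1, 2112 (37 left).
Aug has 31 days: +31 → Sep 1, 2112 (6 left).
+6 → Sep 7, 2112.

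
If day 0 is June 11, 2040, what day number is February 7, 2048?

Jun 11, 2040 → Jun 11, 2041: 365 days.
Jun 11, 2041 → Jun 11, 2042: 365 days.
Jun 11, 2042 → Jun 11, 2043: 365 days.
Jun 11, 2043 → Jun 11, 2044: 366 days (Feb 29, 2044 is in that span).
Jun 11, 2044 → Jun 11, 2045: 365 days.
Jun 11, 2045 → Jun 11, 2046: 365 days.
Jun 11, 2046 → Jun 11, 2047: 365 days.
Jun 11, 2047 → Jul 11, 2047: 30 days (June has 30).
Jul 11, 2047 → Aug 11, 2047: 31 days (July has 31).
Aug 11, 2047 → Sep 11, 2047: 31 days (August has 31).
Sep 11, 2047 → Oct 11, 2047: 30 days (September has 30).
Oct 11, 2047 → Nov 11, 2047: 31 days (October has 31).
Nov 11, 2047 → Dec 11, 2047: 30 days (November has 30).
Dec 11, 2047 → Jan 11, 2048: 31 days (December has 31).
Jan 11, 2048 → Feb 7, 2048: 27 days.
Total: 2797 days.

2797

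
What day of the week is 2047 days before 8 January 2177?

Jan 8, 2177 is a Wednesday.
2047 mod 7 = 3, so 2047 days before a Wednesday is Wednesday − 3 = Sunday.

Sunday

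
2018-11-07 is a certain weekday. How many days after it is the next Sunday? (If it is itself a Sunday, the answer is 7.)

4

Nov 7, 2018 is a Wednesday.
From Wednesday to the next Sunday is 4 days.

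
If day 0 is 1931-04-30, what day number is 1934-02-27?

Apr 30, 1931 → Apr 30, 1932: 366 days (Feb 29, 1932 is in that span).
Apr 30, 1932 → Apr 30, 1933: 365 days.
Apr 30, 1933 → May 30, 1933: 30 days (April has 30).
May 30, 1933 → Jun 30, 1933: 31 days (May has 31).
Jun 30, 1933 → Jul 30, 1933: 30 days (June has 30).
Jul 30, 1933 → Aug 30, 1933: 31 days (July has 31).
Aug 30, 1933 → Sep 30, 1933: 31 days (August has 31).
Sep 30, 1933 → Oct 30, 1933: 30 days (September has 30).
Oct 30, 1933 → Nov 30, 1933: 31 days (October has 31).
Nov 30, 1933 → Dec 30, 1933: 30 days (November has 30).
Dec 30, 1933 → Jan 30, 1934: 31 days (December has 31).
Jan 30, 1934 → Feb 27, 1934: 28 days.
Total: 1034 days.

1034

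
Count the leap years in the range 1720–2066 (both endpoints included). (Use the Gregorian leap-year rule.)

85

Multiples of 4 in [1720,2066]: 87.
Of those, multiples of 100: 3 (not leap unless ÷400).
Multiples of 400: 1.
Leap years = 87 − 3 + 1 = 85.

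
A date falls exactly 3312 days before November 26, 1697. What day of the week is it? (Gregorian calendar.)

Monday

First find the weekday of Nov 26, 1697. Doomsday rule: the anchor day for the 1600s is Tuesday. For year 97: 97÷12 = 8 r 1, and 1÷4 = 0, so 8+1+0 = 9.
Tuesday + 9 ≡ Thursday — that's 1697's doomsday.
In November the doomsday date is Nov 7.
Nov 26 is 19 days after Nov 7; 19 mod 7 = 5, so Thursday + 5 = Tuesday.
3312 mod 7 = 1, so 3312 days before a Tuesday is Tuesday − 1 = Monday.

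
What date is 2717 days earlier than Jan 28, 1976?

August 20, 1968

−365 (one year) → Jan 28, 1975 (2352 left).
−365 (one year) → Jan 28, 1974 (1987 left).
−365 (one year) → Jan 28, 1973 (1622 left).
−366 (one year; includes Feb 29, 1972) → Jan 28, 1972 (1256 left).
−365 (one year) → Jan 28, 1971 (891 left).
−365 (one year) → Jan 28, 1970 (526 left).
−365 (one year) → Jan 28, 1969 (161 left).
−28 → Dec 31, 1968 (end of Dec, 31 days; 133 left).
−31 → Nov 30, 1968 (end of Nov, 30 days; 102 left).
−30 → Oct 31, 1968 (end of Oct, 31 days; 72 left).
−31 → Sep 30, 1968 (end of Sep, 30 days; 41 left).
−30 → Aug 31, 1968 (end of Aug, 31 days; 11 left).
−11 → Aug 20, 1968.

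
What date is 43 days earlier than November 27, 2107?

−27 → Oct 31, 2107 (end of Oct, 31 days; 16 left).
−16 → Oct 15, 2107.

October 15, 2107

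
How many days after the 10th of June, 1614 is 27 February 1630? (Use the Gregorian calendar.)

5741

Jun 10, 1614 → Jun 10, 1615: 365 days.
Jun 10, 1615 → Jun 10, 1616: 366 days (Feb 29, 1616 is in that span).
Jun 10, 1616 → Jun 10, 1617: 365 days.
Jun 10, 1617 → Jun 10, 1618: 365 days.
Jun 10, 1618 → Jun 10, 1619: 365 days.
Jun 10, 1619 → Jun 10, 1620: 366 days (Feb 29, 1620 is in that span).
Jun 10, 1620 → Jun 10, 1621: 365 days.
Jun 10, 1621 → Jun 10, 1622: 365 days.
Jun 10, 1622 → Jun 10, 1623: 365 days.
Jun 10, 1623 → Jun 10, 1624: 366 days (Feb 29, 1624 is in that span).
Jun 10, 1624 → Jun 10, 1625: 365 days.
Jun 10, 1625 → Jun 10, 1626: 365 days.
Jun 10, 1626 → Jun 10, 1627: 365 days.
Jun 10, 1627 → Jun 10, 1628: 366 days (Feb 29, 1628 is in that span).
Jun 10, 1628 → Jun 10, 1629: 365 days.
Jun 10, 1629 → Jul 10, 1629: 30 days (June has 30).
Jul 10, 1629 → Aug 10, 1629: 31 days (July has 31).
Aug 10, 1629 → Sep 10, 1629: 31 days (August has 31).
Sep 10, 1629 → Oct 10, 1629: 30 days (September has 30).
Oct 10, 1629 → Nov 10, 1629: 31 days (October has 31).
Nov 10, 1629 → Dec 10, 1629: 30 days (November has 30).
Dec 10, 1629 → Jan 10, 1630: 31 days (December has 31).
Jan 10, 1630 → Feb 10, 1630: 31 days (January has 31).
Feb 10, 1630 → Feb 27, 1630: 17 days.
Total: 5741 days.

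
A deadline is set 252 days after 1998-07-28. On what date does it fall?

April 6, 1999

Jul has 31 days: +4 → Aug 1, 1998 (248 left).
Aug has 31 days: +31 → Sep 1, 1998 (217 left).
Sep has 30 days: +30 → Oct 1, 1998 (187 left).
Oct has 31 days: +31 → Nov 1, 1998 (156 left).
Nov has 30 days: +30 → Dec 1, 1998 (126 left).
Dec has 31 days: +31 → Jan 1, 1999 (95 left).
Jan has 31 days: +31 → Feb 1, 1999 (64 left).
Feb has 28 days: +28 → Mar 1, 1999 (36 left).
Mar has 31 days: +31 → Apr 1, 1999 (5 left).
+5 → Apr 6, 1999.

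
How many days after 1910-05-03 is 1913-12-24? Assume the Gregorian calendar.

1331

May 3, 1910 → May 3, 1911: 365 days.
May 3, 1911 → May 3, 1912: 366 days (Feb 29, 1912 is in that span).
May 3, 1912 → May 3, 1913: 365 days.
May 3, 1913 → Jun 3, 1913: 31 days (May has 31).
Jun 3, 1913 → Jul 3, 1913: 30 days (June has 30).
Jul 3, 1913 → Aug 3, 1913: 31 days (July has 31).
Aug 3, 1913 → Sep 3, 1913: 31 days (August has 31).
Sep 3, 1913 → Oct 3, 1913: 30 days (September has 30).
Oct 3, 1913 → Nov 3, 1913: 31 days (October has 31).
Nov 3, 1913 → Dec 3, 1913: 30 days (November has 30).
Dec 3, 1913 → Dec 24, 1913: 21 days.
Total: 1331 days.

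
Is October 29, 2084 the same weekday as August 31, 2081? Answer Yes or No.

From Aug 31, 2081 to Oct 29, 2084 is 1155 days.
1155 mod 7 = 0, so they are the same weekday.
(Aug 31, 2081 is a Sunday; Oct 29, 2084 is a Sunday.)

Yes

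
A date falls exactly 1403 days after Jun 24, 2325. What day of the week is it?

First find the weekday of Jun 24, 2325. Doomsday rule: the anchor day for the 2300s is Wednesday. For year 25: 25÷12 = 2 r 1, and 1÷4 = 0, so 2+1+0 = 3.
Wednesday + 3 ≡ Saturday — that's 2325's doomsday.
In June the doomsday date is Jun 6.
Jun 24 is 18 days after Jun 6; 18 mod 7 = 4, so Saturday + 4 = Wednesday.
1403 mod 7 = 3, so 1403 days after a Wednesday is Wednesday + 3 = Saturday.

Saturday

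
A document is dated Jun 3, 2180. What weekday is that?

Doomsday rule: the anchor day for the 2100s is Sunday. For year 80: 80÷12 = 6 r 8, and 8÷4 = 2, so 6+8+2 = 16.
Sunday + 16 ≡ Tuesday — that's 2180's doomsday.
In June the doomsday date is Jun 6.
Jun 3 is 3 days before Jun 6; 3 mod 7 = 3, so Tuesday − 3 = Saturday.

Saturday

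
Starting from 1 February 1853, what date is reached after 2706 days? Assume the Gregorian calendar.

+365 (one year) → Feb 1, 1854 (2341 left).
+365 (one year) → Feb 1, 1855 (1976 left).
+365 (one year) → Feb 1, 1856 (1611 left).
+366 (one year; includes Feb 29, 1856) → Feb 1, 1857 (1245 left).
+365 (one year) → Feb 1, 1858 (880 left).
+365 (one year) → Feb 1, 1859 (515 left).
+365 (one year) → Feb 1, 1860 (150 left).
Feb has 29 days: +29 → Mar 1, 1860 (121 left).
Mar has 31 days: +31 → Apr 1, 1860 (90 left).
Apr has 30 days: +30 → May 1, 1860 (60 left).
May has 31 days: +31 → Jun 1, 1860 (29 left).
+29 → Jun 30, 1860.

June 30, 1860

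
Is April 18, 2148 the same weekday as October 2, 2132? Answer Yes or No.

Yes

From Oct 2, 2132 to Apr 18, 2148 is 5677 days.
5677 mod 7 = 0, so they are the same weekday.
(Oct 2, 2132 is a Thursday; Apr 18, 2148 is a Thursday.)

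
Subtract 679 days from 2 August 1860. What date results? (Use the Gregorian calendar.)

September 23, 1858

−366 (one year; includes Feb 29, 1860) → Aug 2, 1859 (313 left).
−2 → Jul 31, 1859 (end of Jul, 31 days; 311 left).
−31 → Jun 30, 1859 (end of Jun, 30 days; 280 left).
−30 → May 31, 1859 (end of May, 31 days; 250 left).
−31 → Apr 30, 1859 (end of Apr, 30 days; 219 left).
−30 → Mar 31, 1859 (end of Mar, 31 days; 189 left).
−31 → Feb 28, 1859 (end of Feb, 28 days; 158 left).
−28 → Jan 31, 1859 (end of Jan, 31 days; 130 left).
−31 → Dec 31, 1858 (end of Dec, 31 days; 99 left).
−31 → Nov 30, 1858 (end of Nov, 30 days; 68 left).
−30 → Oct 31, 1858 (end of Oct, 31 days; 38 left).
−31 → Sep 30, 1858 (end of Sep, 30 days; 7 left).
−7 → Sep 23, 1858.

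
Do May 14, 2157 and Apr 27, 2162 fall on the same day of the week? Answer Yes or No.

From May 14, 2157 to Apr 27, 2162 is 1809 days.
1809 mod 7 = 3, so they are different weekdays.
(May 14, 2157 is a Saturday; Apr 27, 2162 is a Tuesday.)

No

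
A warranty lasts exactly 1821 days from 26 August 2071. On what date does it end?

+366 (one year; includes Feb 29, 2072) → Aug 26, 2072 (1455 left).
+365 (one year) → Aug 26, 2073 (1090 left).
+365 (one year) → Aug 26, 2074 (725 left).
+365 (one year) → Aug 26, 2075 (360 left).
Aug has 31 days: +6 → Sep 1, 2075 (354 left).
Sep has 30 days: +30 → Oct 1, 2075 (324 left).
Oct has 31 days: +31 → Nov 1, 2075 (293 left).
Nov has 30 days: +30 → Dec 1, 2075 (263 left).
Dec has 31 days: +31 → Jan 1, 2076 (232 left).
Jan has 31 days: +31 → Feb 1, 2076 (201 left).
Feb has 29 days: +29 → Mar 1, 2076 (172 left).
Mar has 31 days: +31 → Apr 1, 2076 (141 left).
Apr has 30 days: +30 → May 1, 2076 (111 left).
May has 31 days: +31 → Jun 1, 2076 (80 left).
Jun has 30 days: +30 → Jul 1, 2076 (50 left).
Jul has 31 days: +31 → Aug 1, 2076 (19 left).
+19 → Aug 20, 2076.

August 20, 2076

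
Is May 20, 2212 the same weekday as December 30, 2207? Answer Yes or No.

Yes

From Dec 30, 2207 to May 20, 2212 is 1603 days.
1603 mod 7 = 0, so they are the same weekday.
(Dec 30, 2207 is a Wednesday; May 20, 2212 is a Wednesday.)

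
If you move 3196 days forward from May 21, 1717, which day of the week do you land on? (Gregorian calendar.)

May 21, 1717 is a Friday.
3196 mod 7 = 4, so 3196 days after a Friday is Friday + 4 = Tuesday.

Tuesday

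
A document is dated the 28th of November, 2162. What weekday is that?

Doomsday rule: the anchor day for the 2100s is Sunday. For year 62: 62÷12 = 5 r 2, and 2÷4 = 0, so 5+2+0 = 7.
Sunday + 7 ≡ Sunday — that's 2162's doomsday.
In November the doomsday date is Nov 7.
Nov 28 is 21 days after Nov 7; 21 mod 7 = 0, so Sunday + 0 = Sunday.

Sunday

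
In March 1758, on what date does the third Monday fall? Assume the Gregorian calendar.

March 20, 1758

March 1, 1758 is a Wednesday.
The first Monday is therefore March 6 (5 days later).
The third Monday is 6 + 2×7 = March 20.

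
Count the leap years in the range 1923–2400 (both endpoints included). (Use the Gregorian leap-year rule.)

117

Multiples of 4 in [1923,2400]: 120.
Of those, multiples of 100: 5 (not leap unless ÷400).
Multiples of 400: 2.
Leap years = 120 − 5 + 2 = 117.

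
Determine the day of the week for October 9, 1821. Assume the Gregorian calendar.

Doomsday rule: the anchor day for the 1800s is Friday. For year 21: 21÷12 = 1 r 9, and 9÷4 = 2, so 1+9+2 = 12.
Friday + 12 ≡ Wednesday — that's 1821's doomsday.
In October the doomsday date is Oct 10.
Oct 9 is 1 day before Oct 10; 1 mod 7 = 1, so Wednesday − 1 = Tuesday.

Tuesday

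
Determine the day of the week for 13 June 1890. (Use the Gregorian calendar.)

Friday

Doomsday rule: the anchor day for the 1800s is Friday. For year 90: 90÷12 = 7 r 6, and 6÷4 = 1, so 7+6+1 = 14.
Friday + 14 ≡ Friday — that's 1890's doomsday.
In June the doomsday date is Jun 6.
Jun 13 is 7 days after Jun 6; 7 mod 7 = 0, so Friday + 0 = Friday.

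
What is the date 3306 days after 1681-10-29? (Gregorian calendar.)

+365 (one year) → Oct 29, 1682 (2941 left).
+365 (one year) → Oct 29, 1683 (2576 left).
+366 (one year; includes Feb 29, 1684) → Oct 29, 1684 (2210 left).
+365 (one year) → Oct 29, 1685 (1845 left).
+365 (one year) → Oct 29, 1686 (1480 left).
+365 (one year) → Oct 29, 1687 (1115 left).
+366 (one year; includes Feb 29, 1688) → Oct 29, 1688 (749 left).
+365 (one year) → Oct 29, 1689 (384 left).
Oct has 31 days: +3 → Nov 1, 1689 (381 left).
Nov has 30 days: +30 → Dec 1, 1689 (351 left).
Dec has 31 days: +31 → Jan 1, 1690 (320 left).
Jan has 31 days: +31 → Feb 1, 1690 (289 left).
Feb has 28 days: +28 → Mar 1, 1690 (261 left).
Mar has 31 days: +31 → Apr 1, 1690 (230 left).
Apr has 30 days: +30 → May 1, 1690 (200 left).
May has 31 days: +31 → Jun 1, 1690 (169 left).
Jun has 30 days: +30 → Jul 1, 1690 (139 left).
Jul has 31 days: +31 → Aug 1, 1690 (108 left).
Aug has 31 days: +31 → Sep 1, 1690 (77 left).
Sep has 30 days: +30 → Oct 1, 1690 (47 left).
Oct has 31 days: +31 → Nov 1, 1690 (16 left).
+16 → Nov 17, 1690.

November 17, 1690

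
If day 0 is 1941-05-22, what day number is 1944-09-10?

1207

May 22, 1941 → May 22, 1942: 365 days.
May 22, 1942 → May 22, 1943: 365 days.
May 22, 1943 → May 22, 1944: 366 days (Feb 29, 1944 is in that span).
May 22, 1944 → Jun 22, 1944: 31 days (May has 31).
Jun 22, 1944 → Jul 22, 1944: 30 days (June has 30).
Jul 22, 1944 → Aug 22, 1944: 31 days (July has 31).
Aug 22, 1944 → Sep 10, 1944: 19 days.
Total: 1207 days.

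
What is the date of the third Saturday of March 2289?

March 16, 2289

March 1, 2289 is a Friday.
The first Saturday is therefore March 2 (1 days later).
The third Saturday is 2 + 2×7 = March 16.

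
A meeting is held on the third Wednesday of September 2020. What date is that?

September 1, 2020 is a Tuesday.
The first Wednesday is therefore September 2 (1 days later).
The third Wednesday is 2 + 2×7 = September 16.

September 16, 2020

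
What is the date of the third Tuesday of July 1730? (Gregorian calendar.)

July 18, 1730

July 1, 1730 is a Saturday.
The first Tuesday is therefore July 4 (3 days later).
The third Tuesday is 4 + 2×7 = July 18.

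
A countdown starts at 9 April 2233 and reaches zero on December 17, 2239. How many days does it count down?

Apr 9, 2233 → Apr 9, 2234: 365 days.
Apr 9, 2234 → Apr 9, 2235: 365 days.
Apr 9, 2235 → Apr 9, 2236: 366 days (Feb 29, 2236 is in that span).
Apr 9, 2236 → Apr 9, 2237: 365 days.
Apr 9, 2237 → Apr 9, 2238: 365 days.
Apr 9, 2238 → Apr 9, 2239: 365 days.
Apr 9, 2239 → May 9, 2239: 30 days (April has 30).
May 9, 2239 → Jun 9, 2239: 31 days (May has 31).
Jun 9, 2239 → Jul 9, 2239: 30 days (June has 30).
Jul 9, 2239 → Aug 9, 2239: 31 days (July has 31).
Aug 9, 2239 → Sep 9, 2239: 31 days (August has 31).
Sep 9, 2239 → Oct 9, 2239: 30 days (September has 30).
Oct 9, 2239 → Nov 9, 2239: 31 days (October has 31).
Nov 9, 2239 → Dec 9, 2239: 30 days (November has 30).
Dec 9, 2239 → Dec 17, 2239: 8 days.
Total: 2443 days.

2443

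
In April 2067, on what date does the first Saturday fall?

April 1, 2067 is a Friday.
The first Saturday is therefore April 2 (1 days later).

April 2, 2067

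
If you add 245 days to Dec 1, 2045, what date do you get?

Dec has 31 days: +31 → Jan 1, 2046 (214 left).
Jan has 31 days: +31 → Feb 1, 2046 (183 left).
Feb has 28 days: +28 → Mar 1, 2046 (155 left).
Mar has 31 days: +31 → Apr 1, 2046 (124 left).
Apr has 30 days: +30 → May 1, 2046 (94 left).
May has 31 days: +31 → Jun 1, 2046 (63 left).
Jun has 30 days: +30 → Jul 1, 2046 (33 left).
Jul has 31 days: +31 → Aug 1, 2046 (2 left).
+2 → Aug 3, 2046.

August 3, 2046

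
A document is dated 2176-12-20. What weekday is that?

Doomsday rule: the anchor day for the 2100s is Sunday. For year 76: 76÷12 = 6 r 4, and 4÷4 = 1, so 6+4+1 = 11.
Sunday + 11 ≡ Thursday — that's 2176's doomsday.
In December the doomsday date is Dec 12.
Dec 20 is 8 days after Dec 12; 8 mod 7 = 1, so Thursday + 1 = Friday.

Friday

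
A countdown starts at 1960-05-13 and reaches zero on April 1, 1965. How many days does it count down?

1784

May 13, 1960 → May 13, 1961: 365 days.
May 13, 1961 → May 13, 1962: 365 days.
May 13, 1962 → May 13, 1963: 365 days.
May 13, 1963 → May 13, 1964: 366 days (Feb 29, 1964 is in that span).
May 13, 1964 → Jun 13, 1964: 31 days (May has 31).
Jun 13, 1964 → Jul 13, 1964: 30 days (June has 30).
Jul 13, 1964 → Aug 13, 1964: 31 days (July has 31).
Aug 13, 1964 → Sep 13, 1964: 31 days (August has 31).
Sep 13, 1964 → Oct 13, 1964: 30 days (September has 30).
Oct 13, 1964 → Nov 13, 1964: 31 days (October has 31).
Nov 13, 1964 → Dec 13, 1964: 30 days (November has 30).
Dec 13, 1964 → Jan 13, 1965: 31 days (December has 31).
Jan 13, 1965 → Feb 13, 1965: 31 days (January has 31).
Feb 13, 1965 → Mar 13, 1965: 28 days (February has 28).
Mar 13, 1965 → Apr 1, 1965: 19 days.
Total: 1784 days.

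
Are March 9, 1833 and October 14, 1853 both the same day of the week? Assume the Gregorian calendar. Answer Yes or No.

No

From Mar 9, 1833 to Oct 14, 1853 is 7524 days.
7524 mod 7 = 6, so they are different weekdays.
(Mar 9, 1833 is a Saturday; Oct 14, 1853 is a Friday.)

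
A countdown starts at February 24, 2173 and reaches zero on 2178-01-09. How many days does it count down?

Feb 24, 2173 → Feb 24, 2174: 365 days.
Feb 24, 2174 → Feb 24, 2175: 365 days.
Feb 24, 2175 → Feb 24, 2176: 365 days.
Feb 24, 2176 → Feb 24, 2177: 366 days (Feb 29, 2176 is in that span).
Feb 24, 2177 → Mar 24, 2177: 28 days (February has 28).
Mar 24, 2177 → Apr 24, 2177: 31 days (March has 31).
Apr 24, 2177 → May 24, 2177: 30 days (April has 30).
May 24, 2177 → Jun 24, 2177: 31 days (May has 31).
Jun 24, 2177 → Jul 24, 2177: 30 days (June has 30).
Jul 24, 2177 → Aug 24, 2177: 31 days (July has 31).
Aug 24, 2177 → Sep 24, 2177: 31 days (August has 31).
Sep 24, 2177 → Oct 24, 2177: 30 days (September has 30).
Oct 24, 2177 → Nov 24, 2177: 31 days (October has 31).
Nov 24, 2177 → Dec 24, 2177: 30 days (November has 30).
Dec 24, 2177 → Jan 9, 2178: 16 days.
Total: 1780 days.

1780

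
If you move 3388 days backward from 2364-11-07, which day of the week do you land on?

First find the weekday of Nov 7, 2364. Doomsday rule: the anchor day for the 2300s is Wednesday. For year 64: 64÷12 = 5 r 4, and 4÷4 = 1, so 5+4+1 = 10.
Wednesday + 10 ≡ Saturday — that's 2364's doomsday.
In November the doomsday date is Nov 7.
Nov 7 is the doomsday itself: Saturday.
3388 mod 7 = 0, so 3388 days before a Saturday is Saturday − 0 = Saturday.

Saturday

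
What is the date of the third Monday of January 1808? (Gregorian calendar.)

January 18, 1808

January 1, 1808 is a Friday.
The first Monday is therefore January 4 (3 days later).
The third Monday is 4 + 2×7 = January 18.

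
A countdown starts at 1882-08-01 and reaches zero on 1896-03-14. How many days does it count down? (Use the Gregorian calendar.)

Aug 1, 1882 → Aug 1, 1883: 365 days.
Aug 1, 1883 → Aug 1, 1884: 366 days (Feb 29, 1884 is in that span).
Aug 1, 1884 → Aug 1, 1885: 365 days.
Aug 1, 1885 → Aug 1, 1886: 365 days.
Aug 1, 1886 → Aug 1, 1887: 365 days.
Aug 1, 1887 → Aug 1, 1888: 366 days (Feb 29, 1888 is in that span).
Aug 1, 1888 → Aug 1, 1889: 365 days.
Aug 1, 1889 → Aug 1, 1890: 365 days.
Aug 1, 1890 → Aug 1, 1891: 365 days.
Aug 1, 1891 → Aug 1, 1892: 366 days (Feb 29, 1892 is in that span).
Aug 1, 1892 → Aug 1, 1893: 365 days.
Aug 1, 1893 → Aug 1, 1894: 365 days.
Aug 1, 1894 → Aug 1, 1895: 365 days.
Aug 1, 1895 → Sep 1, 1895: 31 days (August has 31).
Sep 1, 1895 → Oct 1, 1895: 30 days (September has 30).
Oct 1, 1895 → Nov 1, 1895: 31 days (October has 31).
Nov 1, 1895 → Dec 1, 1895: 30 days (November has 30).
Dec 1, 1895 → Jan 1, 1896: 31 days (December has 31).
Jan 1, 1896 → Feb 1, 1896: 31 days (January has 31).
Feb 1, 1896 → Mar 1, 1896: 29 days (February has 29).
Mar 1, 1896 → Mar 14, 1896: 13 days.
Total: 4974 days.

4974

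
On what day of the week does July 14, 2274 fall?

Doomsday rule: the anchor day for the 2200s is Friday. For year 74: 74÷12 = 6 r 2, and 2÷4 = 0, so 6+2+0 = 8.
Friday + 8 ≡ Saturday — that's 2274's doomsday.
In July the doomsday date is Jul 11.
Jul 14 is 3 days after Jul 11; 3 mod 7 = 3, so Saturday + 3 = Tuesday.

Tuesday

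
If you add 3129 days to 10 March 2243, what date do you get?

October 3, 2251

+366 (one year; includes Feb 29, 2244) → Mar 10, 2244 (2763 left).
+365 (one year) → Mar 10, 2245 (2398 left).
+365 (one year) → Mar 10, 2246 (2033 left).
+365 (one year) → Mar 10, 2247 (1668 left).
+366 (one year; includes Feb 29, 2248) → Mar 10, 2248 (1302 left).
+365 (one year) → Mar 10, 2249 (937 left).
+365 (one year) → Mar 10, 2250 (572 left).
+365 (one year) → Mar 10, 2251 (207 left).
Mar has 31 days: +22 → Apr 1, 2251 (185 left).
Apr has 30 days: +30 → May 1, 2251 (155 left).
May has 31 days: +31 → Jun 1, 2251 (124 left).
Jun has 30 days: +30 → Jul 1, 2251 (94 left).
Jul has 31 days: +31 → Aug 1, 2251 (63 left).
Aug has 31 days: +31 → Sep 1, 2251 (32 left).
Sep has 30 days: +30 → Oct 1, 2251 (2 left).
+2 → Oct 3, 2251.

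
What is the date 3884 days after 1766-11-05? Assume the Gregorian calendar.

+365 (one year) → Nov 5, 1767 (3519 left).
+366 (one year; includes Feb 29, 1768) → Nov 5, 1768 (3153 left).
+365 (one year) → Nov 5, 1769 (2788 left).
+365 (one year) → Nov 5, 1770 (2423 left).
+365 (one year) → Nov 5, 1771 (2058 left).
+366 (one year; includes Feb 29, 1772) → Nov 5, 1772 (1692 left).
+365 (one year) → Nov 5, 1773 (1327 left).
+365 (one year) → Nov 5, 1774 (962 left).
+365 (one year) → Nov 5, 1775 (597 left).
+366 (one year; includes Feb 29, 1776) → Nov 5, 1776 (231 left).
Nov has 30 days: +26 → Dec 1, 1776 (205 left).
Dec has 31 days: +31 → Jan 1, 1777 (174 left).
Jan has 31 days: +31 → Feb 1, 1777 (143 left).
Feb has 28 days: +28 → Mar 1, 1777 (115 left).
Mar has 31 days: +31 → Apr 1, 1777 (84 left).
Apr has 30 days: +30 → May 1, 1777 (54 left).
May has 31 days: +31 → Jun 1, 1777 (23 left).
+23 → Jun 24, 1777.

June 24, 1777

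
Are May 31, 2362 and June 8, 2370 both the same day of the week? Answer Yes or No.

From May 31, 2362 to Jun 8, 2370 is 2930 days.
2930 mod 7 = 4, so they are different weekdays.
(May 31, 2362 is a Thursday; Jun 8, 2370 is a Monday.)

No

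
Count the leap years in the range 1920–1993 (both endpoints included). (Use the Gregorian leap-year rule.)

19

Multiples of 4 in [1920,1993]: 19.
Of those, multiples of 100: 0 (not leap unless ÷400).
Multiples of 400: 0.
Leap years = 19 − 0 + 0 = 19.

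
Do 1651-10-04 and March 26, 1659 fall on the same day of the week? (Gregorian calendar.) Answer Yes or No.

Yes

From Oct 4, 1651 to Mar 26, 1659 is 2730 days.
2730 mod 7 = 0, so they are the same weekday.
(Oct 4, 1651 is a Wednesday; Mar 26, 1659 is a Wednesday.)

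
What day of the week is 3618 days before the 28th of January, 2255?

Jan 28, 2255 is a Sunday.
3618 mod 7 = 6, so 3618 days before a Sunday is Sunday − 6 = Monday.

Monday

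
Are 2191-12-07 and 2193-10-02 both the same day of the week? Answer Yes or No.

Yes

From Dec 7, 2191 to Oct 2, 2193 is 665 days.
665 mod 7 = 0, so they are the same weekday.
(Dec 7, 2191 is a Wednesday; Oct 2, 2193 is a Wednesday.)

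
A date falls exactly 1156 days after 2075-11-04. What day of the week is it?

Tuesday

First find the weekday of Nov 4, 2075. Doomsday rule: the anchor day for the 2000s is Tuesday. For year 75: 75÷12 = 6 r 3, and 3÷4 = 0, so 6+3+0 = 9.
Tuesday + 9 ≡ Thursday — that's 2075's doomsday.
In November the doomsday date is Nov 7.
Nov 4 is 3 days before Nov 7; 3 mod 7 = 3, so Thursday − 3 = Monday.
1156 mod 7 = 1, so 1156 days after a Monday is Monday + 1 = Tuesday.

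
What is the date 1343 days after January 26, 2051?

+365 (one year) → Jan 26, 2052 (978 left).
+366 (one year; includes Feb 29, 2052) → Jan 26, 2053 (612 left).
+365 (one year) → Jan 26, 2054 (247 left).
Jan has 31 days: +6 → Feb 1, 2054 (241 left).
Feb has 28 days: +28 → Mar 1, 2054 (213 left).
Mar has 31 days: +31 → Apr 1, 2054 (182 left).
Apr has 30 days: +30 → May 1, 2054 (152 left).
May has 31 days: +31 → Jun 1, 2054 (121 left).
Jun has 30 days: +30 → Jul 1, 2054 (91 left).
Jul has 31 days: +31 → Aug 1, 2054 (60 left).
Aug has 31 days: +31 → Sep 1, 2054 (29 left).
+29 → Sep 30, 2054.

September 30, 2054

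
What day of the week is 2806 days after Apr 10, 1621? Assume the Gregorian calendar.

Friday

Apr 10, 1621 is a Saturday.
2806 mod 7 = 6, so 2806 days after a Saturday is Saturday + 6 = Friday.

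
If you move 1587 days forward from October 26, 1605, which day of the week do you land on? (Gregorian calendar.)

Monday

First find the weekday of Oct 26, 1605. Doomsday rule: the anchor day for the 1600s is Tuesday. For year 05: 5÷12 = 0 r 5, and 5÷4 = 1, so 0+5+1 = 6.
Tuesday + 6 ≡ Monday — that's 1605's doomsday.
In October the doomsday date is Oct 10.
Oct 26 is 16 days after Oct 10; 16 mod 7 = 2, so Monday + 2 = Wednesday.
1587 mod 7 = 5, so 1587 days after a Wednesday is Wednesday + 5 = Monday.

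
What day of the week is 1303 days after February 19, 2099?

First find the weekday of Feb 19, 2099. Doomsday rule: the anchor day for the 2000s is Tuesday. For year 99: 99÷12 = 8 r 3, and 3÷4 = 0, so 8+3+0 = 11.
Tuesday + 11 ≡ Saturday — that's 2099's doomsday.
In February the doomsday date is Feb 28 (2099 is not a leap year).
Feb 19 is 9 days before Feb 28; 9 mod 7 = 2, so Saturday − 2 = Thursday.
1303 mod 7 = 1, so 1303 days after a Thursday is Thursday + 1 = Friday.

Friday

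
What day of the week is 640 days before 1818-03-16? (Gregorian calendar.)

First find the weekday of Mar 16, 1818. Doomsday rule: the anchor day for the 1800s is Friday. For year 18: 18÷12 = 1 r 6, and 6÷4 = 1, so 1+6+1 = 8.
Friday + 8 ≡ Saturday — that's 1818's doomsday.
In March the doomsday date is Mar 14.
Mar 16 is 2 days after Mar 14; 2 mod 7 = 2, so Saturday + 2 = Monday.
640 mod 7 = 3, so 640 days before a Monday is Monday − 3 = Friday.

Friday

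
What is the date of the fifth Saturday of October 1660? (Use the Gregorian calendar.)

October 1, 1660 is a Friday.
The first Saturday is therefore October 2 (1 days later).
The fifth Saturday is 2 + 4×7 = October 30.

October 30, 1660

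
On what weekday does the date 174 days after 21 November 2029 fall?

Nov 21, 2029 is a Wednesday.
174 mod 7 = 6, so 174 days after a Wednesday is Wednesday + 6 = Tuesday.

Tuesday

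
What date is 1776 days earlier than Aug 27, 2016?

−366 (one year; includes Feb 29, 2016) → Aug 27, 2015 (1410 left).
−365 (one year) → Aug 27, 2014 (1045 left).
−365 (one year) → Aug 27, 2013 (680 left).
−365 (one year) → Aug 27, 2012 (315 left).
−27 → Jul 31, 2012 (end of Jul, 31 days; 288 left).
−31 → Jun 30, 2012 (end of Jun, 30 days; 257 left).
−30 → May 31, 2012 (end of May, 31 days; 227 left).
−31 → Apr 30, 2012 (end of Apr, 30 days; 196 left).
−30 → Mar 31, 2012 (end of Mar, 31 days; 166 left).
−31 → Feb 29, 2012 (end of Feb, 29 days; 135 left).
−29 → Jan 31, 2012 (end of Jan, 31 days; 106 left).
−31 → Dec 31, 2011 (end of Dec, 31 days; 75 left).
−31 → Nov 30, 2011 (end of Nov, 30 days; 44 left).
−30 → Oct 31, 2011 (end of Oct, 31 days; 14 left).
−14 → Oct 17, 2011.

October 17, 2011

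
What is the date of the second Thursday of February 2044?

February 11, 2044

February 1, 2044 is a Monday.
The first Thursday is therefore February 4 (3 days later).
The second Thursday is 4 + 1×7 = February 11.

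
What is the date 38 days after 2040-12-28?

February 4, 2041

Dec has 31 days: +4 → Jan 1, 2041 (34 left).
Jan has 31 days: +31 → Feb 1, 2041 (3 left).
+3 → Feb 4, 2041.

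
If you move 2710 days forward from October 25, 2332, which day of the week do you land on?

Wednesday

Oct 25, 2332 is a Tuesday.
2710 mod 7 = 1, so 2710 days after a Tuesday is Tuesday + 1 = Wednesday.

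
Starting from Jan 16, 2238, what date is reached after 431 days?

+365 (one year) → Jan 16, 2239 (66 left).
Jan has 31 days: +16 → Feb 1, 2239 (50 left).
Feb has 28 days: +28 → Mar 1, 2239 (22 left).
+22 → Mar 23, 2239.

March 23, 2239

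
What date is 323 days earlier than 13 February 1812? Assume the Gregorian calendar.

−13 → Jan 31, 1812 (end of Jan, 31 days; 310 left).
−31 → Dec 31, 1811 (end of Dec, 31 days; 279 left).
−31 → Nov 30, 1811 (end of Nov, 30 days; 248 left).
−30 → Oct 31, 1811 (end of Oct, 31 days; 218 left).
−31 → Sep 30, 1811 (end of Sep, 30 days; 187 left).
−30 → Aug 31, 1811 (end of Aug, 31 days; 157 left).
−31 → Jul 31, 1811 (end of Jul, 31 days; 126 left).
−31 → Jun 30, 1811 (end of Jun, 30 days; 95 left).
−30 → May 31, 1811 (end of May, 31 days; 65 left).
−31 → Apr 30, 1811 (end of Apr, 30 days; 34 left).
−30 → Mar 31, 1811 (end of Mar, 31 days; 4 left).
−4 → Mar 27, 1811.

March 27, 1811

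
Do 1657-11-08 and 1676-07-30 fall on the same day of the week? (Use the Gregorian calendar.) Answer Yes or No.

From Nov 8, 1657 to Jul 30, 1676 is 6839 days.
6839 mod 7 = 0, so they are the same weekday.
(Nov 8, 1657 is a Thursday; Jul 30, 1676 is a Thursday.)

Yes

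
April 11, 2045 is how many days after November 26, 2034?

Nov 26, 2034 → Nov 26, 2035: 365 days.
Nov 26, 2035 → Nov 26, 2036: 366 days (Feb 29, 2036 is in that span).
Nov 26, 2036 → Nov 26, 2037: 365 days.
Nov 26, 2037 → Nov 26, 2038: 365 days.
Nov 26, 2038 → Nov 26, 2039: 365 days.
Nov 26, 2039 → Nov 26, 2040: 366 days (Feb 29, 2040 is in that span).
Nov 26, 2040 → Nov 26, 2041: 365 days.
Nov 26, 2041 → Nov 26, 2042: 365 days.
Nov 26, 2042 → Nov 26, 2043: 365 days.
Nov 26, 2043 → Nov 26, 2044: 366 days (Feb 29, 2044 is in that span).
Nov 26, 2044 → Dec 26, 2044: 30 days (November has 30).
Dec 26, 2044 → Jan 26, 2045: 31 days (December has 31).
Jan 26, 2045 → Feb 26, 2045: 31 days (January has 31).
Feb 26, 2045 → Mar 26, 2045: 28 days (February has 28).
Mar 26, 2045 → Apr 11, 2045: 16 days.
Total: 3789 days.

3789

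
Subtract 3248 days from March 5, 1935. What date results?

−365 (one year) → Mar 5, 1934 (2883 left).
−365 (one year) → Mar 5, 1933 (2518 left).
−365 (one year) → Mar 5, 1932 (2153 left).
−366 (one year; includes Feb 29, 1932) → Mar 5, 1931 (1787 left).
−365 (one year) → Mar 5, 1930 (1422 left).
−365 (one year) → Mar 5, 1929 (1057 left).
−365 (one year) → Mar 5, 1928 (692 left).
−366 (one year; includes Feb 29, 1928) → Mar 5, 1927 (326 left).
−5 → Feb 28, 1927 (end of Feb, 28 days; 321 left).
−28 → Jan 31, 1927 (end of Jan, 31 days; 293 left).
−31 → Dec 31, 1926 (end of Dec, 31 days; 262 left).
−31 → Nov 30, 1926 (end of Nov, 30 days; 231 left).
−30 → Oct 31, 1926 (end of Oct, 31 days; 201 left).
−31 → Sep 30, 1926 (end of Sep, 30 days; 170 left).
−30 → Aug 31, 1926 (end of Aug, 31 days; 140 left).
−31 → Jul 31, 1926 (end of Jul, 31 days; 109 left).
−31 → Jun 30, 1926 (end of Jun, 30 days; 78 left).
−30 → May 31, 1926 (end of May, 31 days; 48 left).
−31 → Apr 30, 1926 (end of Apr, 30 days; 17 left).
−17 → Apr 13, 1926.

April 13, 1926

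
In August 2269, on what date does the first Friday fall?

August 6, 2269

August 1, 2269 is a Sunday.
The first Friday is therefore August 6 (5 days later).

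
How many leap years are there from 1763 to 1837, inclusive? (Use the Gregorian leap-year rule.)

Multiples of 4 in [1763,1837]: 19.
Of those, multiples of 100: 1 (not leap unless ÷400).
Multiples of 400: 0.
Leap years = 19 − 1 + 0 = 18.

18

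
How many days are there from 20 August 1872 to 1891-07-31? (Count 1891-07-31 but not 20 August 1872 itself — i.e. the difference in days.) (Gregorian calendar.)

Aug 20, 1872 → Aug 20, 1873: 365 days.
Aug 20, 1873 → Aug 20, 1874: 365 days.
Aug 20, 1874 → Aug 20, 1875: 365 days.
Aug 20, 1875 → Aug 20, 1876: 366 days (Feb 29, 1876 is in that span).
Aug 20, 1876 → Aug 20, 1877: 365 days.
Aug 20, 1877 → Aug 20, 1878: 365 days.
Aug 20, 1878 → Aug 20, 1879: 365 days.
Aug 20, 1879 → Aug 20, 1880: 366 days (Feb 29, 1880 is in that span).
Aug 20, 1880 → Aug 20, 1881: 365 days.
Aug 20, 1881 → Aug 20, 1882: 365 days.
Aug 20, 1882 → Aug 20, 1883: 365 days.
Aug 20, 1883 → Aug 20, 1884: 366 days (Feb 29, 1884 is in that span).
Aug 20, 1884 → Aug 20, 1885: 365 days.
Aug 20, 1885 → Aug 20, 1886: 365 days.
Aug 20, 1886 → Aug 20, 1887: 365 days.
Aug 20, 1887 → Aug 20, 1888: 366 days (Feb 29, 1888 is in that span).
Aug 20, 1888 → Aug 20, 1889: 365 days.
Aug 20, 1889 → Aug 20, 1890: 365 days.
Aug 20, 1890 → Sep 20, 1890: 31 days (August has 31).
Sep 20, 1890 → Oct 20, 1890: 30 days (September has 30).
Oct 20, 1890 → Nov 20, 1890: 31 days (October has 31).
Nov 20, 1890 → Dec 20, 1890: 30 days (November has 30).
Dec 20, 1890 → Jan 20, 1891: 31 days (December has 31).
Jan 20, 1891 → Feb 20, 1891: 31 days (January has 31).
Feb 20, 1891 → Mar 20, 1891: 28 days (February has 28).
Mar 20, 1891 → Apr 20, 1891: 31 days (March has 31).
Apr 20, 1891 → May 20, 1891: 30 days (April has 30).
May 20, 1891 → Jun 20, 1891: 31 days (May has 31).
Jun 20, 1891 → Jul 20, 1891: 30 days (June has 30).
Jul 20, 1891 → Jul 31, 1891: 11 days.
Total: 6919 days.

6919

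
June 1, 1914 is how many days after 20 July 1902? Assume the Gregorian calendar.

4334

Jul 20, 1902 → Jul 20, 1903: 365 days.
Jul 20, 1903 → Jul 20, 1904: 366 days (Feb 29, 1904 is in that span).
Jul 20, 1904 → Jul 20, 1905: 365 days.
Jul 20, 1905 → Jul 20, 1906: 365 days.
Jul 20, 1906 → Jul 20, 1907: 365 days.
Jul 20, 1907 → Jul 20, 1908: 366 days (Feb 29, 1908 is in that span).
Jul 20, 1908 → Jul 20, 1909: 365 days.
Jul 20, 1909 → Jul 20, 1910: 365 days.
Jul 20, 1910 → Jul 20, 1911: 365 days.
Jul 20, 1911 → Jul 20, 1912: 366 days (Feb 29, 1912 is in that span).
Jul 20, 1912 → Jul 20, 1913: 365 days.
Jul 20, 1913 → Aug 20, 1913: 31 days (July has 31).
Aug 20, 1913 → Sep 20, 1913: 31 days (August has 31).
Sep 20, 1913 → Oct 20, 1913: 30 days (September has 30).
Oct 20, 1913 → Nov 20, 1913: 31 days (October has 31).
Nov 20, 1913 → Dec 20, 1913: 30 days (November has 30).
Dec 20, 1913 → Jan 20, 1914: 31 days (December has 31).
Jan 20, 1914 → Feb 20, 1914: 31 days (January has 31).
Feb 20, 1914 → Mar 20, 1914: 28 days (February has 28).
Mar 20, 1914 → Apr 20, 1914: 31 days (March has 31).
Apr 20, 1914 → May 20, 1914: 30 days (April has 30).
May 20, 1914 → Jun 1, 1914: 12 days.
Total: 4334 days.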